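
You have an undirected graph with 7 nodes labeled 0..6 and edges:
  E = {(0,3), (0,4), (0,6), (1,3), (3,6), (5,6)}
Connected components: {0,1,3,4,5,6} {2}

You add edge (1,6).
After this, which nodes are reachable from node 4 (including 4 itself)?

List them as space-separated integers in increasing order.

Answer: 0 1 3 4 5 6

Derivation:
Before: nodes reachable from 4: {0,1,3,4,5,6}
Adding (1,6): both endpoints already in same component. Reachability from 4 unchanged.
After: nodes reachable from 4: {0,1,3,4,5,6}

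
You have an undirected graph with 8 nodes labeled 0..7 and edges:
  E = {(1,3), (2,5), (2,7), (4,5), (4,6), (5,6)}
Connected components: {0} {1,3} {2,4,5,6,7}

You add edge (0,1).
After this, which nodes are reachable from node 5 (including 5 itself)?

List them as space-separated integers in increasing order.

Before: nodes reachable from 5: {2,4,5,6,7}
Adding (0,1): merges two components, but neither contains 5. Reachability from 5 unchanged.
After: nodes reachable from 5: {2,4,5,6,7}

Answer: 2 4 5 6 7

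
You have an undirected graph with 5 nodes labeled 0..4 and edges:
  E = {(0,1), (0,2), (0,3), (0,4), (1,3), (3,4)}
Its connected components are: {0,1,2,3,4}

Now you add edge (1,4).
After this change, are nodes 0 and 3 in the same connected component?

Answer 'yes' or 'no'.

Answer: yes

Derivation:
Initial components: {0,1,2,3,4}
Adding edge (1,4): both already in same component {0,1,2,3,4}. No change.
New components: {0,1,2,3,4}
Are 0 and 3 in the same component? yes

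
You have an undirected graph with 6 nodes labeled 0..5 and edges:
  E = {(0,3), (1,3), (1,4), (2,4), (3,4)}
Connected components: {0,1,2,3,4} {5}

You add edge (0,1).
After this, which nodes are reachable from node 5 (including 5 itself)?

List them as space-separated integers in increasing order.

Before: nodes reachable from 5: {5}
Adding (0,1): both endpoints already in same component. Reachability from 5 unchanged.
After: nodes reachable from 5: {5}

Answer: 5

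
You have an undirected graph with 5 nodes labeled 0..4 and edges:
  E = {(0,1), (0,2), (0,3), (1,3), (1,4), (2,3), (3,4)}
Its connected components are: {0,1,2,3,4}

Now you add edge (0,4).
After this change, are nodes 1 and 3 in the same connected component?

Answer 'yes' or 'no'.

Answer: yes

Derivation:
Initial components: {0,1,2,3,4}
Adding edge (0,4): both already in same component {0,1,2,3,4}. No change.
New components: {0,1,2,3,4}
Are 1 and 3 in the same component? yes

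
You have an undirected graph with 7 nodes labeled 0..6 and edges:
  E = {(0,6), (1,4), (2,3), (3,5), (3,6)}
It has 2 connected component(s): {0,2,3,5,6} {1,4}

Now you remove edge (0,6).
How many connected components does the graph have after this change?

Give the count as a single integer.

Answer: 3

Derivation:
Initial component count: 2
Remove (0,6): it was a bridge. Count increases: 2 -> 3.
  After removal, components: {0} {1,4} {2,3,5,6}
New component count: 3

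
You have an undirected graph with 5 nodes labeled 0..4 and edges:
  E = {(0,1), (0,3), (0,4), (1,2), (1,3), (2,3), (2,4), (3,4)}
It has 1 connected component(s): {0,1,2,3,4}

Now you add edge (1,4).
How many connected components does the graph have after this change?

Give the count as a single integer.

Answer: 1

Derivation:
Initial component count: 1
Add (1,4): endpoints already in same component. Count unchanged: 1.
New component count: 1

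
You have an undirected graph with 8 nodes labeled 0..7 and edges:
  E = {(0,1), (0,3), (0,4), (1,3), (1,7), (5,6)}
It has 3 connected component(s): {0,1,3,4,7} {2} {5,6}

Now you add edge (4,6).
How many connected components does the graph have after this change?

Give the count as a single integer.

Initial component count: 3
Add (4,6): merges two components. Count decreases: 3 -> 2.
New component count: 2

Answer: 2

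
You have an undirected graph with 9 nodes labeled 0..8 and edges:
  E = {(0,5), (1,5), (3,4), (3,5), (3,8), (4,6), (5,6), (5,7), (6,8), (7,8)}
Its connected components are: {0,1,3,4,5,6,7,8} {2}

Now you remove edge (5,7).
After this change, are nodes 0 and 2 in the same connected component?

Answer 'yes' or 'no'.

Initial components: {0,1,3,4,5,6,7,8} {2}
Removing edge (5,7): not a bridge — component count unchanged at 2.
New components: {0,1,3,4,5,6,7,8} {2}
Are 0 and 2 in the same component? no

Answer: no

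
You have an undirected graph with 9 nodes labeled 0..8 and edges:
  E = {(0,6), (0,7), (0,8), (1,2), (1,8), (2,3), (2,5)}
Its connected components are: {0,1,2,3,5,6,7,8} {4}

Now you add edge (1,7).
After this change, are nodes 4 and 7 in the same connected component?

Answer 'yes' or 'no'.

Initial components: {0,1,2,3,5,6,7,8} {4}
Adding edge (1,7): both already in same component {0,1,2,3,5,6,7,8}. No change.
New components: {0,1,2,3,5,6,7,8} {4}
Are 4 and 7 in the same component? no

Answer: no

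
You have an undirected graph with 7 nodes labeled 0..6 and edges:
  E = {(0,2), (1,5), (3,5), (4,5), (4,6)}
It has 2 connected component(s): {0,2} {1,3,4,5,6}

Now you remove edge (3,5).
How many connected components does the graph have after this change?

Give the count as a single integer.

Initial component count: 2
Remove (3,5): it was a bridge. Count increases: 2 -> 3.
  After removal, components: {0,2} {1,4,5,6} {3}
New component count: 3

Answer: 3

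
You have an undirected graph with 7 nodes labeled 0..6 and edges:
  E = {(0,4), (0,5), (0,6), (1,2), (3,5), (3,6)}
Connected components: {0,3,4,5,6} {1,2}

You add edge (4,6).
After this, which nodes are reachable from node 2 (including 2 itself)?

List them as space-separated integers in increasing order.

Answer: 1 2

Derivation:
Before: nodes reachable from 2: {1,2}
Adding (4,6): both endpoints already in same component. Reachability from 2 unchanged.
After: nodes reachable from 2: {1,2}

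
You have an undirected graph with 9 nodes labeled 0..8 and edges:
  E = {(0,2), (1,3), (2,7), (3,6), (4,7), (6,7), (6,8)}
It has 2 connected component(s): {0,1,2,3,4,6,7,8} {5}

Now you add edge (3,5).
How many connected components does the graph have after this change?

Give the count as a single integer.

Initial component count: 2
Add (3,5): merges two components. Count decreases: 2 -> 1.
New component count: 1

Answer: 1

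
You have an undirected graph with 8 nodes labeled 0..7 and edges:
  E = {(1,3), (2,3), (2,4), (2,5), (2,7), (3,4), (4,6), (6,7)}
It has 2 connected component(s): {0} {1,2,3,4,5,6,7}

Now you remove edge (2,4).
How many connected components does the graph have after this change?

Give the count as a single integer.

Answer: 2

Derivation:
Initial component count: 2
Remove (2,4): not a bridge. Count unchanged: 2.
  After removal, components: {0} {1,2,3,4,5,6,7}
New component count: 2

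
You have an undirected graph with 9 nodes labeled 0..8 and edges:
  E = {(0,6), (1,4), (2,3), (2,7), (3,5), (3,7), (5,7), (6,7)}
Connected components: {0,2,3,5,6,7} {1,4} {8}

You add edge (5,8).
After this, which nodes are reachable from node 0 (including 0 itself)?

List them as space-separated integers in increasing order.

Before: nodes reachable from 0: {0,2,3,5,6,7}
Adding (5,8): merges 0's component with another. Reachability grows.
After: nodes reachable from 0: {0,2,3,5,6,7,8}

Answer: 0 2 3 5 6 7 8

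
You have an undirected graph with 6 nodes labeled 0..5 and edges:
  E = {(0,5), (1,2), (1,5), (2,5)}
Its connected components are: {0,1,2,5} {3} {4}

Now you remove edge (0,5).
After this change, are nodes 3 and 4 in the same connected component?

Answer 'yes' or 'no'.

Answer: no

Derivation:
Initial components: {0,1,2,5} {3} {4}
Removing edge (0,5): it was a bridge — component count 3 -> 4.
New components: {0} {1,2,5} {3} {4}
Are 3 and 4 in the same component? no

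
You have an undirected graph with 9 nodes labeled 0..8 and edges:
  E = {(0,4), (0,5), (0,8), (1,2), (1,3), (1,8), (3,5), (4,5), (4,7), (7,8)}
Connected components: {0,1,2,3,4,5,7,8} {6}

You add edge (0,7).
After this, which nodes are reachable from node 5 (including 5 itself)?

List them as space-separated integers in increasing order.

Answer: 0 1 2 3 4 5 7 8

Derivation:
Before: nodes reachable from 5: {0,1,2,3,4,5,7,8}
Adding (0,7): both endpoints already in same component. Reachability from 5 unchanged.
After: nodes reachable from 5: {0,1,2,3,4,5,7,8}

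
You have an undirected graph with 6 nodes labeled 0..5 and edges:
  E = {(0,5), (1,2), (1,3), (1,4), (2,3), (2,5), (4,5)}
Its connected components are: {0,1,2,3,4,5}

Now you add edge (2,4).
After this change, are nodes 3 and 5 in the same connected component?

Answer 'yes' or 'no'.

Answer: yes

Derivation:
Initial components: {0,1,2,3,4,5}
Adding edge (2,4): both already in same component {0,1,2,3,4,5}. No change.
New components: {0,1,2,3,4,5}
Are 3 and 5 in the same component? yes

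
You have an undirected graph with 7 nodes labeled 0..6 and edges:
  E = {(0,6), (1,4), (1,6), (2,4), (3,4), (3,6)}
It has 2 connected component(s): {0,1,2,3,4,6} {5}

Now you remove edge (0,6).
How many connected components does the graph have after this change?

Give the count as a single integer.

Initial component count: 2
Remove (0,6): it was a bridge. Count increases: 2 -> 3.
  After removal, components: {0} {1,2,3,4,6} {5}
New component count: 3

Answer: 3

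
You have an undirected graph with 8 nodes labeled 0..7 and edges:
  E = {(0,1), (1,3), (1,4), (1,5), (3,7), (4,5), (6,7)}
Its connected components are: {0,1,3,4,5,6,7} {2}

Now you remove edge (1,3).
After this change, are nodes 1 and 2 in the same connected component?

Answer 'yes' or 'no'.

Answer: no

Derivation:
Initial components: {0,1,3,4,5,6,7} {2}
Removing edge (1,3): it was a bridge — component count 2 -> 3.
New components: {0,1,4,5} {2} {3,6,7}
Are 1 and 2 in the same component? no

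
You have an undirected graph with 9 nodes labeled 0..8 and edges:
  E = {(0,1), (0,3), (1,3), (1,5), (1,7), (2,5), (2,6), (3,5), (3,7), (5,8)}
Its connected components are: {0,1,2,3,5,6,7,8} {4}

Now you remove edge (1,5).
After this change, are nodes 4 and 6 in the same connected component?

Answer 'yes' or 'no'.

Answer: no

Derivation:
Initial components: {0,1,2,3,5,6,7,8} {4}
Removing edge (1,5): not a bridge — component count unchanged at 2.
New components: {0,1,2,3,5,6,7,8} {4}
Are 4 and 6 in the same component? no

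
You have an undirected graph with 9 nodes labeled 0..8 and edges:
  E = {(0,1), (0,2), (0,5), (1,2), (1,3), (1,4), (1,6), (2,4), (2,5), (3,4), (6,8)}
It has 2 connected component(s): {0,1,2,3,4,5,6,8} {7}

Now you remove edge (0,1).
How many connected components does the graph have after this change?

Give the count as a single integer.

Initial component count: 2
Remove (0,1): not a bridge. Count unchanged: 2.
  After removal, components: {0,1,2,3,4,5,6,8} {7}
New component count: 2

Answer: 2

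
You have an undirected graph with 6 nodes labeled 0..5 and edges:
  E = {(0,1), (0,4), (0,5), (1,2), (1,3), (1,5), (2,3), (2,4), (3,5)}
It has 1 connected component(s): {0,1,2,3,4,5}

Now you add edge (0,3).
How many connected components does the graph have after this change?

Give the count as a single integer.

Initial component count: 1
Add (0,3): endpoints already in same component. Count unchanged: 1.
New component count: 1

Answer: 1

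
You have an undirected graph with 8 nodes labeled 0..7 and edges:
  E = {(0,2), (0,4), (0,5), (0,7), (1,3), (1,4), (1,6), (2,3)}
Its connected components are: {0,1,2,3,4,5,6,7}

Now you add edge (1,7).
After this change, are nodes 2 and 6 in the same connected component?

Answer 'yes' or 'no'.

Initial components: {0,1,2,3,4,5,6,7}
Adding edge (1,7): both already in same component {0,1,2,3,4,5,6,7}. No change.
New components: {0,1,2,3,4,5,6,7}
Are 2 and 6 in the same component? yes

Answer: yes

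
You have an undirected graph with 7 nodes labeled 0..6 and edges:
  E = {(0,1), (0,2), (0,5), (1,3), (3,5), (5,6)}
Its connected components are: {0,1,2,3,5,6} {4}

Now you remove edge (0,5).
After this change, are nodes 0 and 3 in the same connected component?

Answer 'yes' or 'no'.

Initial components: {0,1,2,3,5,6} {4}
Removing edge (0,5): not a bridge — component count unchanged at 2.
New components: {0,1,2,3,5,6} {4}
Are 0 and 3 in the same component? yes

Answer: yes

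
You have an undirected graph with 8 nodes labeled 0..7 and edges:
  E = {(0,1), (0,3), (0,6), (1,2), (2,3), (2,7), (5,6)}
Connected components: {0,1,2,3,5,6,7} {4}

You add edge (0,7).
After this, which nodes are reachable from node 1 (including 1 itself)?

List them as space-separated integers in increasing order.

Before: nodes reachable from 1: {0,1,2,3,5,6,7}
Adding (0,7): both endpoints already in same component. Reachability from 1 unchanged.
After: nodes reachable from 1: {0,1,2,3,5,6,7}

Answer: 0 1 2 3 5 6 7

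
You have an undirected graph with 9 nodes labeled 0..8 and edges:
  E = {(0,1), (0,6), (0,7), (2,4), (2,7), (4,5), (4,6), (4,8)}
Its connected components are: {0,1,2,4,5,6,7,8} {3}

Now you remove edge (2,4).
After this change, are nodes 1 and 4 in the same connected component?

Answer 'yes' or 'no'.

Answer: yes

Derivation:
Initial components: {0,1,2,4,5,6,7,8} {3}
Removing edge (2,4): not a bridge — component count unchanged at 2.
New components: {0,1,2,4,5,6,7,8} {3}
Are 1 and 4 in the same component? yes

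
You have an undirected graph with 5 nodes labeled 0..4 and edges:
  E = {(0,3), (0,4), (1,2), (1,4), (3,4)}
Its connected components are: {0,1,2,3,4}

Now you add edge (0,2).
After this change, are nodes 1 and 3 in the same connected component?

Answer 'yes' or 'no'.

Answer: yes

Derivation:
Initial components: {0,1,2,3,4}
Adding edge (0,2): both already in same component {0,1,2,3,4}. No change.
New components: {0,1,2,3,4}
Are 1 and 3 in the same component? yes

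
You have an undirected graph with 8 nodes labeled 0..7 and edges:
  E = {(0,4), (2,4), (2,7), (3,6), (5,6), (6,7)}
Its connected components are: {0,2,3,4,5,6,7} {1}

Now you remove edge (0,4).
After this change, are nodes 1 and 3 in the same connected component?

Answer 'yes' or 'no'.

Initial components: {0,2,3,4,5,6,7} {1}
Removing edge (0,4): it was a bridge — component count 2 -> 3.
New components: {0} {1} {2,3,4,5,6,7}
Are 1 and 3 in the same component? no

Answer: no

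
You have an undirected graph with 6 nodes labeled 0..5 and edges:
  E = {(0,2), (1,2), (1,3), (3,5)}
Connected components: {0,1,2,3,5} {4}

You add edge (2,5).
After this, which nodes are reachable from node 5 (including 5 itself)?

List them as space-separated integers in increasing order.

Before: nodes reachable from 5: {0,1,2,3,5}
Adding (2,5): both endpoints already in same component. Reachability from 5 unchanged.
After: nodes reachable from 5: {0,1,2,3,5}

Answer: 0 1 2 3 5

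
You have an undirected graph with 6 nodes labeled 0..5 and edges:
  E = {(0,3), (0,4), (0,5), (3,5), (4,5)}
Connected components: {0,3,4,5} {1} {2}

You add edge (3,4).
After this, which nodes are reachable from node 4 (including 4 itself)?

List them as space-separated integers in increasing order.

Answer: 0 3 4 5

Derivation:
Before: nodes reachable from 4: {0,3,4,5}
Adding (3,4): both endpoints already in same component. Reachability from 4 unchanged.
After: nodes reachable from 4: {0,3,4,5}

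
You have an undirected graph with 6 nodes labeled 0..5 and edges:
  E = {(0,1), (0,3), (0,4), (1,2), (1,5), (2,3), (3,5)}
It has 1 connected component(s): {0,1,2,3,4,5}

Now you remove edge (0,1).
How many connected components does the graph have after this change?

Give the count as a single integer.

Answer: 1

Derivation:
Initial component count: 1
Remove (0,1): not a bridge. Count unchanged: 1.
  After removal, components: {0,1,2,3,4,5}
New component count: 1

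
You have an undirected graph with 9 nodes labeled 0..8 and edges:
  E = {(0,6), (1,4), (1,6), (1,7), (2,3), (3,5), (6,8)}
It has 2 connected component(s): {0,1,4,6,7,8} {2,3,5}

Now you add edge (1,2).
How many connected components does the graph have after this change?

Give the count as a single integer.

Answer: 1

Derivation:
Initial component count: 2
Add (1,2): merges two components. Count decreases: 2 -> 1.
New component count: 1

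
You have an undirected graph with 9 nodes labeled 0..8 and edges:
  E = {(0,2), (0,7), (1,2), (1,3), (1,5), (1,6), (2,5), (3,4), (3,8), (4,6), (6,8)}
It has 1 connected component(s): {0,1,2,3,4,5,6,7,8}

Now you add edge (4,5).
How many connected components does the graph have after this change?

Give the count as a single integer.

Initial component count: 1
Add (4,5): endpoints already in same component. Count unchanged: 1.
New component count: 1

Answer: 1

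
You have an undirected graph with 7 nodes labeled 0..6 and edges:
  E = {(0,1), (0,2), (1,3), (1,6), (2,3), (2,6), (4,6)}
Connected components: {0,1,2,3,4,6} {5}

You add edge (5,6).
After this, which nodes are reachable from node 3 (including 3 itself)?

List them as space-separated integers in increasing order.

Before: nodes reachable from 3: {0,1,2,3,4,6}
Adding (5,6): merges 3's component with another. Reachability grows.
After: nodes reachable from 3: {0,1,2,3,4,5,6}

Answer: 0 1 2 3 4 5 6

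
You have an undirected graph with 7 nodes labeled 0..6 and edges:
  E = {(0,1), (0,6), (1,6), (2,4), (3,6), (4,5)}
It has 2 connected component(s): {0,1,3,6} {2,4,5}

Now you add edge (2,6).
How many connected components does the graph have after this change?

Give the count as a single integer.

Initial component count: 2
Add (2,6): merges two components. Count decreases: 2 -> 1.
New component count: 1

Answer: 1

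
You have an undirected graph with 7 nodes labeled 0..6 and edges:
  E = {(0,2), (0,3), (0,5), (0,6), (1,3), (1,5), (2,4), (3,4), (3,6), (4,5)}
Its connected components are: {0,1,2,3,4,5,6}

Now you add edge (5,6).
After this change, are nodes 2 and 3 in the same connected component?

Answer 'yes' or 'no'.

Answer: yes

Derivation:
Initial components: {0,1,2,3,4,5,6}
Adding edge (5,6): both already in same component {0,1,2,3,4,5,6}. No change.
New components: {0,1,2,3,4,5,6}
Are 2 and 3 in the same component? yes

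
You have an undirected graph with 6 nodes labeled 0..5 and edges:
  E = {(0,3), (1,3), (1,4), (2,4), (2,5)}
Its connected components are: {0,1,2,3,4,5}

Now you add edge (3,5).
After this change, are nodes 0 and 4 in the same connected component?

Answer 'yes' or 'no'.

Answer: yes

Derivation:
Initial components: {0,1,2,3,4,5}
Adding edge (3,5): both already in same component {0,1,2,3,4,5}. No change.
New components: {0,1,2,3,4,5}
Are 0 and 4 in the same component? yes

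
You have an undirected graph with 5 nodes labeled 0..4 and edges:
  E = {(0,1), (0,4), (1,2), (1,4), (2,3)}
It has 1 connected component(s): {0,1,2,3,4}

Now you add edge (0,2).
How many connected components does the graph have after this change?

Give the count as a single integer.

Initial component count: 1
Add (0,2): endpoints already in same component. Count unchanged: 1.
New component count: 1

Answer: 1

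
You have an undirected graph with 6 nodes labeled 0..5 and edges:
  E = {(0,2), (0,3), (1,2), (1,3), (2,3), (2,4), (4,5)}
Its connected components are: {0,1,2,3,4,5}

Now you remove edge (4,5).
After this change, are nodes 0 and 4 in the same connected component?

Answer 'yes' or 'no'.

Initial components: {0,1,2,3,4,5}
Removing edge (4,5): it was a bridge — component count 1 -> 2.
New components: {0,1,2,3,4} {5}
Are 0 and 4 in the same component? yes

Answer: yes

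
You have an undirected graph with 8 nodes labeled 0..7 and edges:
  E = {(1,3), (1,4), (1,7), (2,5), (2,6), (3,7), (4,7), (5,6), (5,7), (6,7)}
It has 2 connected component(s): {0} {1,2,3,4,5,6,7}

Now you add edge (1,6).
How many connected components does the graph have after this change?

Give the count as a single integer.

Answer: 2

Derivation:
Initial component count: 2
Add (1,6): endpoints already in same component. Count unchanged: 2.
New component count: 2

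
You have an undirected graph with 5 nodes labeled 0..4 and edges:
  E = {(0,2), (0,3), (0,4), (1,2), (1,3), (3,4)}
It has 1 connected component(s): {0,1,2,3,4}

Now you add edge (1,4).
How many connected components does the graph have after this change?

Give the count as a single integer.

Answer: 1

Derivation:
Initial component count: 1
Add (1,4): endpoints already in same component. Count unchanged: 1.
New component count: 1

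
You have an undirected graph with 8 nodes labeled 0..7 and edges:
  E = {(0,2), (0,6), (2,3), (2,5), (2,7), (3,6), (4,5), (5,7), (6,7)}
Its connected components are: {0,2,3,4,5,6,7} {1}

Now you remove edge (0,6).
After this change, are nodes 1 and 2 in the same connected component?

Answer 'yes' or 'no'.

Initial components: {0,2,3,4,5,6,7} {1}
Removing edge (0,6): not a bridge — component count unchanged at 2.
New components: {0,2,3,4,5,6,7} {1}
Are 1 and 2 in the same component? no

Answer: no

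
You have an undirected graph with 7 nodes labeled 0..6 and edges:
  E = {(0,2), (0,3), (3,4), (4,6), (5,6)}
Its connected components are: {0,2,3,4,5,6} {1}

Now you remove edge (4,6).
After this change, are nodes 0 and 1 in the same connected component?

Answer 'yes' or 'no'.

Answer: no

Derivation:
Initial components: {0,2,3,4,5,6} {1}
Removing edge (4,6): it was a bridge — component count 2 -> 3.
New components: {0,2,3,4} {1} {5,6}
Are 0 and 1 in the same component? no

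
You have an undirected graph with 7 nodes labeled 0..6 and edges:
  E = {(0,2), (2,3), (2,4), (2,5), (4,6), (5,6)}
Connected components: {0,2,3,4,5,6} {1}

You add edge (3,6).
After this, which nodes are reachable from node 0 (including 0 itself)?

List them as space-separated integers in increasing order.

Answer: 0 2 3 4 5 6

Derivation:
Before: nodes reachable from 0: {0,2,3,4,5,6}
Adding (3,6): both endpoints already in same component. Reachability from 0 unchanged.
After: nodes reachable from 0: {0,2,3,4,5,6}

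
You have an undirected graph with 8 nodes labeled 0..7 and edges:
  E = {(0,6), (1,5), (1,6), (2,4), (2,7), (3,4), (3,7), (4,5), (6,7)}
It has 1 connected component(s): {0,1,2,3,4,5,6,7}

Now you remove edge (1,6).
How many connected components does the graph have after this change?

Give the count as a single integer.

Answer: 1

Derivation:
Initial component count: 1
Remove (1,6): not a bridge. Count unchanged: 1.
  After removal, components: {0,1,2,3,4,5,6,7}
New component count: 1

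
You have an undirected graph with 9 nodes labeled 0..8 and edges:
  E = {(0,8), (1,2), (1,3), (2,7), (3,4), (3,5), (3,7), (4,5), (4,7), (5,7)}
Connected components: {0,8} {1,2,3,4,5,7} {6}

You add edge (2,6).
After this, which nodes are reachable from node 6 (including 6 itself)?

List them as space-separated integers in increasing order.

Before: nodes reachable from 6: {6}
Adding (2,6): merges 6's component with another. Reachability grows.
After: nodes reachable from 6: {1,2,3,4,5,6,7}

Answer: 1 2 3 4 5 6 7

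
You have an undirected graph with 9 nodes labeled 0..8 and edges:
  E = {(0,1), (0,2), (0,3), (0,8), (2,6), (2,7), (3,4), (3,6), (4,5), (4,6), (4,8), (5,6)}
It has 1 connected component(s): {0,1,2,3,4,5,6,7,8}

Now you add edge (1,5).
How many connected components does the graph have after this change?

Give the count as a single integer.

Answer: 1

Derivation:
Initial component count: 1
Add (1,5): endpoints already in same component. Count unchanged: 1.
New component count: 1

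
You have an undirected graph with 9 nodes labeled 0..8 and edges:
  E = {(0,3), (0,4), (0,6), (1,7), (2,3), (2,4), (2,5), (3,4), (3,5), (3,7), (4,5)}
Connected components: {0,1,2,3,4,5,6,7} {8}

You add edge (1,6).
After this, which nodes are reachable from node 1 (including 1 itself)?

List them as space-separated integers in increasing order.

Answer: 0 1 2 3 4 5 6 7

Derivation:
Before: nodes reachable from 1: {0,1,2,3,4,5,6,7}
Adding (1,6): both endpoints already in same component. Reachability from 1 unchanged.
After: nodes reachable from 1: {0,1,2,3,4,5,6,7}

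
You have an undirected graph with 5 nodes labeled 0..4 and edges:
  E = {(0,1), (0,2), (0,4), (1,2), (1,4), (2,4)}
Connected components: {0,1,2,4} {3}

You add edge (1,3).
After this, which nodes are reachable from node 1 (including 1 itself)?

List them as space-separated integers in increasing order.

Answer: 0 1 2 3 4

Derivation:
Before: nodes reachable from 1: {0,1,2,4}
Adding (1,3): merges 1's component with another. Reachability grows.
After: nodes reachable from 1: {0,1,2,3,4}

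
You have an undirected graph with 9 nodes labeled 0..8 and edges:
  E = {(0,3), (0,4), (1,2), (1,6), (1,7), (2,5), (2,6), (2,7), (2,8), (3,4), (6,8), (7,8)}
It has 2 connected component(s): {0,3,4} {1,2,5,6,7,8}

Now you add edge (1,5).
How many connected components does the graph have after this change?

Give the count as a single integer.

Answer: 2

Derivation:
Initial component count: 2
Add (1,5): endpoints already in same component. Count unchanged: 2.
New component count: 2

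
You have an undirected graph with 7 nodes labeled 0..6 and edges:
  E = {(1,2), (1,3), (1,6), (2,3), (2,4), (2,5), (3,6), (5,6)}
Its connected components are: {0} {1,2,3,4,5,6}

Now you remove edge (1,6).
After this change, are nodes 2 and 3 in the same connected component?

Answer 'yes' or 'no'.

Answer: yes

Derivation:
Initial components: {0} {1,2,3,4,5,6}
Removing edge (1,6): not a bridge — component count unchanged at 2.
New components: {0} {1,2,3,4,5,6}
Are 2 and 3 in the same component? yes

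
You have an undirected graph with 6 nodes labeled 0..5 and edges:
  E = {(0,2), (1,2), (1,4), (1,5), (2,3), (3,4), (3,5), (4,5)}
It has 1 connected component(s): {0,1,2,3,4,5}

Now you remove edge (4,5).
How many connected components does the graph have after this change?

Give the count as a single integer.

Initial component count: 1
Remove (4,5): not a bridge. Count unchanged: 1.
  After removal, components: {0,1,2,3,4,5}
New component count: 1

Answer: 1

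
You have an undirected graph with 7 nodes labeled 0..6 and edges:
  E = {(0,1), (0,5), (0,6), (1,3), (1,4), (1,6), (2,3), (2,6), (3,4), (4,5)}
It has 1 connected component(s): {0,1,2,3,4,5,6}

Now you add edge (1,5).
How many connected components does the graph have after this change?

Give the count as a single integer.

Initial component count: 1
Add (1,5): endpoints already in same component. Count unchanged: 1.
New component count: 1

Answer: 1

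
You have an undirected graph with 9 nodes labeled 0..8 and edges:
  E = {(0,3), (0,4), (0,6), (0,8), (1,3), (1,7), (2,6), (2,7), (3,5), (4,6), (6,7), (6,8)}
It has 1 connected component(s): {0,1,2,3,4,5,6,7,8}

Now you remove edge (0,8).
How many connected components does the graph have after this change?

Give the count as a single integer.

Answer: 1

Derivation:
Initial component count: 1
Remove (0,8): not a bridge. Count unchanged: 1.
  After removal, components: {0,1,2,3,4,5,6,7,8}
New component count: 1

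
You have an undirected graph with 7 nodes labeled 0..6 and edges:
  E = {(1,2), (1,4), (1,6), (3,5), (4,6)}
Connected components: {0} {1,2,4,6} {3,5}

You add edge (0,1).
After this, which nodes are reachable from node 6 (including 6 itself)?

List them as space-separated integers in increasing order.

Answer: 0 1 2 4 6

Derivation:
Before: nodes reachable from 6: {1,2,4,6}
Adding (0,1): merges 6's component with another. Reachability grows.
After: nodes reachable from 6: {0,1,2,4,6}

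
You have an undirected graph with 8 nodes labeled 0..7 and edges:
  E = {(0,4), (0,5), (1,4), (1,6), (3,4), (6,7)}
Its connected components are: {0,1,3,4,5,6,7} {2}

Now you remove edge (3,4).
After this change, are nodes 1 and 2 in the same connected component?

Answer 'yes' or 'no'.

Initial components: {0,1,3,4,5,6,7} {2}
Removing edge (3,4): it was a bridge — component count 2 -> 3.
New components: {0,1,4,5,6,7} {2} {3}
Are 1 and 2 in the same component? no

Answer: no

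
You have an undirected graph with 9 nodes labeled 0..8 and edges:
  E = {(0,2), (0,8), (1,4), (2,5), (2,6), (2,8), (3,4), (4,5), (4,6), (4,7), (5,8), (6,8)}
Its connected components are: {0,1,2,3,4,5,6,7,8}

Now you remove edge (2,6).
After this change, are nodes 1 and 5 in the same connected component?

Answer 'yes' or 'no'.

Answer: yes

Derivation:
Initial components: {0,1,2,3,4,5,6,7,8}
Removing edge (2,6): not a bridge — component count unchanged at 1.
New components: {0,1,2,3,4,5,6,7,8}
Are 1 and 5 in the same component? yes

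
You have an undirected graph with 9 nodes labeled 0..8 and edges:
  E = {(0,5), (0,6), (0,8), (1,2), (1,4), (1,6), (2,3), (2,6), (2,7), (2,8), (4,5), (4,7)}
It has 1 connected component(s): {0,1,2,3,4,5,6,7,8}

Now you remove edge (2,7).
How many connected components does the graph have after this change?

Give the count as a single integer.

Answer: 1

Derivation:
Initial component count: 1
Remove (2,7): not a bridge. Count unchanged: 1.
  After removal, components: {0,1,2,3,4,5,6,7,8}
New component count: 1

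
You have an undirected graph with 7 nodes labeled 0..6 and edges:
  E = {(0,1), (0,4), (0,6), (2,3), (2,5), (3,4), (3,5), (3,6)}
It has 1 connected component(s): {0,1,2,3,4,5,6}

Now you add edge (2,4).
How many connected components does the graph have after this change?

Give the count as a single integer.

Initial component count: 1
Add (2,4): endpoints already in same component. Count unchanged: 1.
New component count: 1

Answer: 1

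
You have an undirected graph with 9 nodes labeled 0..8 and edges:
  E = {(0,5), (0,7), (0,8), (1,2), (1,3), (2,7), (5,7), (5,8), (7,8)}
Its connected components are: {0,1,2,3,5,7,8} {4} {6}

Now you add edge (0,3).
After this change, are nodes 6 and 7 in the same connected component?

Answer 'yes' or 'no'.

Answer: no

Derivation:
Initial components: {0,1,2,3,5,7,8} {4} {6}
Adding edge (0,3): both already in same component {0,1,2,3,5,7,8}. No change.
New components: {0,1,2,3,5,7,8} {4} {6}
Are 6 and 7 in the same component? no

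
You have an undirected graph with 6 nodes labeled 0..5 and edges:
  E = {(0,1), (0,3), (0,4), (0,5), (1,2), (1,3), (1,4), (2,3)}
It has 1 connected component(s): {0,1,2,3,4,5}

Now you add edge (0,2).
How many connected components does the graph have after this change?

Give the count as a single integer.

Initial component count: 1
Add (0,2): endpoints already in same component. Count unchanged: 1.
New component count: 1

Answer: 1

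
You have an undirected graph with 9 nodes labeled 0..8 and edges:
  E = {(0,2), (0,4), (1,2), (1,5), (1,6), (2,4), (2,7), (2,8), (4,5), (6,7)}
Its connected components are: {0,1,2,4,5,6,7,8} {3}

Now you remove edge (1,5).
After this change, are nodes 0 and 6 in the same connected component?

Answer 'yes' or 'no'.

Answer: yes

Derivation:
Initial components: {0,1,2,4,5,6,7,8} {3}
Removing edge (1,5): not a bridge — component count unchanged at 2.
New components: {0,1,2,4,5,6,7,8} {3}
Are 0 and 6 in the same component? yes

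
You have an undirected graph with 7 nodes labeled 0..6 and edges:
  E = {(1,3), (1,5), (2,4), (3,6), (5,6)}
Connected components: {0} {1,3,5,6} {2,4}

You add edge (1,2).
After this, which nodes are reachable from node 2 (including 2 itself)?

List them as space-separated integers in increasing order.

Before: nodes reachable from 2: {2,4}
Adding (1,2): merges 2's component with another. Reachability grows.
After: nodes reachable from 2: {1,2,3,4,5,6}

Answer: 1 2 3 4 5 6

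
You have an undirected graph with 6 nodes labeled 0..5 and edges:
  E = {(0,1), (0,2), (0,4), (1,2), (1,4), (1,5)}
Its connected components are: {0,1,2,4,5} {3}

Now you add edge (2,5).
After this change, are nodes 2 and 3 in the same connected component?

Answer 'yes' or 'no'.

Initial components: {0,1,2,4,5} {3}
Adding edge (2,5): both already in same component {0,1,2,4,5}. No change.
New components: {0,1,2,4,5} {3}
Are 2 and 3 in the same component? no

Answer: no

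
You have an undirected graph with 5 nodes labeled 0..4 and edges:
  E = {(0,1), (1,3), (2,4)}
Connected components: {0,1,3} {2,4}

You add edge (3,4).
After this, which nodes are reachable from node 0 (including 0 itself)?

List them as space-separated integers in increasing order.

Before: nodes reachable from 0: {0,1,3}
Adding (3,4): merges 0's component with another. Reachability grows.
After: nodes reachable from 0: {0,1,2,3,4}

Answer: 0 1 2 3 4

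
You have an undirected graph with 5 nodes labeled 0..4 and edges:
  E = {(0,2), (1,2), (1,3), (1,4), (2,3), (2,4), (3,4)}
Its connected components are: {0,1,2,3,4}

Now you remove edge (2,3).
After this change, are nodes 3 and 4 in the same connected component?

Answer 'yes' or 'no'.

Answer: yes

Derivation:
Initial components: {0,1,2,3,4}
Removing edge (2,3): not a bridge — component count unchanged at 1.
New components: {0,1,2,3,4}
Are 3 and 4 in the same component? yes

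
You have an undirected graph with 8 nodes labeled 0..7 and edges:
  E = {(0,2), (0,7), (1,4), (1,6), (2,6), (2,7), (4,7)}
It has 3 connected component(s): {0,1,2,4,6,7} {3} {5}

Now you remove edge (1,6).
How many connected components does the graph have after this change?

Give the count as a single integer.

Initial component count: 3
Remove (1,6): not a bridge. Count unchanged: 3.
  After removal, components: {0,1,2,4,6,7} {3} {5}
New component count: 3

Answer: 3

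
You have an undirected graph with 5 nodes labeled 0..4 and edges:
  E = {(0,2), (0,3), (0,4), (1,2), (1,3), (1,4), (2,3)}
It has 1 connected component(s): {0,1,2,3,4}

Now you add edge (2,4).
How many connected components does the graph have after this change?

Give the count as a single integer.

Answer: 1

Derivation:
Initial component count: 1
Add (2,4): endpoints already in same component. Count unchanged: 1.
New component count: 1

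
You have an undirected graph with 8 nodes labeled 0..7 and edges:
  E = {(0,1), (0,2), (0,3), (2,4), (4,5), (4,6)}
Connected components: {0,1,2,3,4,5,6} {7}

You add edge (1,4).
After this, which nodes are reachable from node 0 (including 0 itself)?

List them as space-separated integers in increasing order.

Before: nodes reachable from 0: {0,1,2,3,4,5,6}
Adding (1,4): both endpoints already in same component. Reachability from 0 unchanged.
After: nodes reachable from 0: {0,1,2,3,4,5,6}

Answer: 0 1 2 3 4 5 6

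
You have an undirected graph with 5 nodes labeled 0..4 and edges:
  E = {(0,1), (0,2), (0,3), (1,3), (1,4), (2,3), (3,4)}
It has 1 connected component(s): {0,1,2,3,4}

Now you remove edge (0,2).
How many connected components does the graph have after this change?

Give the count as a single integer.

Answer: 1

Derivation:
Initial component count: 1
Remove (0,2): not a bridge. Count unchanged: 1.
  After removal, components: {0,1,2,3,4}
New component count: 1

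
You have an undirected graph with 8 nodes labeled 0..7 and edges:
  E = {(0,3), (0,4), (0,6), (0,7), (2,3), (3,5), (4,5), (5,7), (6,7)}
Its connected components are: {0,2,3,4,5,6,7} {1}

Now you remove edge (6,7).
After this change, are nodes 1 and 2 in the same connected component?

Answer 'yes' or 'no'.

Answer: no

Derivation:
Initial components: {0,2,3,4,5,6,7} {1}
Removing edge (6,7): not a bridge — component count unchanged at 2.
New components: {0,2,3,4,5,6,7} {1}
Are 1 and 2 in the same component? no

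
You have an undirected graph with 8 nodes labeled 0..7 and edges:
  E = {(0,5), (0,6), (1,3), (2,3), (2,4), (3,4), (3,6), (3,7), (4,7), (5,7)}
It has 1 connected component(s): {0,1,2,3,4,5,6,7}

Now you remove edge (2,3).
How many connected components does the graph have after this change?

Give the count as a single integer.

Answer: 1

Derivation:
Initial component count: 1
Remove (2,3): not a bridge. Count unchanged: 1.
  After removal, components: {0,1,2,3,4,5,6,7}
New component count: 1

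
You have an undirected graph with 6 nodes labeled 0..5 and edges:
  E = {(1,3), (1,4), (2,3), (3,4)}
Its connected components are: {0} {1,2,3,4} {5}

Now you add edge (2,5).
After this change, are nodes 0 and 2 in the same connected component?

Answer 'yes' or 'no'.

Initial components: {0} {1,2,3,4} {5}
Adding edge (2,5): merges {1,2,3,4} and {5}.
New components: {0} {1,2,3,4,5}
Are 0 and 2 in the same component? no

Answer: no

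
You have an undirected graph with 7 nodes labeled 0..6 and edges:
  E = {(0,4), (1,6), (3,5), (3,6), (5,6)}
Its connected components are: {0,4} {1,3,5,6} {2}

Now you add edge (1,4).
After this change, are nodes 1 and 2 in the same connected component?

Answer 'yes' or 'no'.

Answer: no

Derivation:
Initial components: {0,4} {1,3,5,6} {2}
Adding edge (1,4): merges {1,3,5,6} and {0,4}.
New components: {0,1,3,4,5,6} {2}
Are 1 and 2 in the same component? no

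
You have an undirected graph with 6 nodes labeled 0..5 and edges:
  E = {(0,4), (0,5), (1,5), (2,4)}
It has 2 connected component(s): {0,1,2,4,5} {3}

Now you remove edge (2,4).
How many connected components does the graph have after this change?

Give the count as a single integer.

Answer: 3

Derivation:
Initial component count: 2
Remove (2,4): it was a bridge. Count increases: 2 -> 3.
  After removal, components: {0,1,4,5} {2} {3}
New component count: 3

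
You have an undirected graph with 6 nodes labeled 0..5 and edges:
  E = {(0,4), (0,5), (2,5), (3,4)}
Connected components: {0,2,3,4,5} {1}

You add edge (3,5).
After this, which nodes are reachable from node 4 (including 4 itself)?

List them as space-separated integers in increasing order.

Answer: 0 2 3 4 5

Derivation:
Before: nodes reachable from 4: {0,2,3,4,5}
Adding (3,5): both endpoints already in same component. Reachability from 4 unchanged.
After: nodes reachable from 4: {0,2,3,4,5}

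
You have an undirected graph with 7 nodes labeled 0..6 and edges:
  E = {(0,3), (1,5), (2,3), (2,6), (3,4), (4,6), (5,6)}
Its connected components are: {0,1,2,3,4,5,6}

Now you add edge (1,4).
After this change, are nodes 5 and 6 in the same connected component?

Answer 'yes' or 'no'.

Initial components: {0,1,2,3,4,5,6}
Adding edge (1,4): both already in same component {0,1,2,3,4,5,6}. No change.
New components: {0,1,2,3,4,5,6}
Are 5 and 6 in the same component? yes

Answer: yes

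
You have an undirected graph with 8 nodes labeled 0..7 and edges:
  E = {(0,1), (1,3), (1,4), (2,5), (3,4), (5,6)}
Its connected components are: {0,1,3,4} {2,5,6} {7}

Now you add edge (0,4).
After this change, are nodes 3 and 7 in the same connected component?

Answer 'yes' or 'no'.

Answer: no

Derivation:
Initial components: {0,1,3,4} {2,5,6} {7}
Adding edge (0,4): both already in same component {0,1,3,4}. No change.
New components: {0,1,3,4} {2,5,6} {7}
Are 3 and 7 in the same component? no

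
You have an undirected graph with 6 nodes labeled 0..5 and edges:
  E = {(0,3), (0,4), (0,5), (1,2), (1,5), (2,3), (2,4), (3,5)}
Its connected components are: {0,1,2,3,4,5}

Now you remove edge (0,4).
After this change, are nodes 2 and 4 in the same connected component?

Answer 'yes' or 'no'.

Initial components: {0,1,2,3,4,5}
Removing edge (0,4): not a bridge — component count unchanged at 1.
New components: {0,1,2,3,4,5}
Are 2 and 4 in the same component? yes

Answer: yes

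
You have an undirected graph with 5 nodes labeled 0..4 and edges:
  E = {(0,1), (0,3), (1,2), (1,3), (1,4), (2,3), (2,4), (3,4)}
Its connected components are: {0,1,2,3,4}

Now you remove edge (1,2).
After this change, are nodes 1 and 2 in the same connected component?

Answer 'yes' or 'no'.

Initial components: {0,1,2,3,4}
Removing edge (1,2): not a bridge — component count unchanged at 1.
New components: {0,1,2,3,4}
Are 1 and 2 in the same component? yes

Answer: yes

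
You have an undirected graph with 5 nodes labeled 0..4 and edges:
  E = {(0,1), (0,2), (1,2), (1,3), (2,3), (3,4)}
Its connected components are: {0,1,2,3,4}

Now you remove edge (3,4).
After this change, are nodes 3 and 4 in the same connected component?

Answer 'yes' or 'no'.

Answer: no

Derivation:
Initial components: {0,1,2,3,4}
Removing edge (3,4): it was a bridge — component count 1 -> 2.
New components: {0,1,2,3} {4}
Are 3 and 4 in the same component? no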